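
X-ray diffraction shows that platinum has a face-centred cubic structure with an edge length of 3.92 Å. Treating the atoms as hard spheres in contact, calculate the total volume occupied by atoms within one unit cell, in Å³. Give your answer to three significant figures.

In an FCC lattice atoms touch along the face diagonal, so √2·a = 4r, so r = 0.3536a = 1.386 Å.
V_atoms = Z × (4/3)πr³ = 4 × (4/3)π × (1.386)³ = 44.6 Å³.

44.6 Å³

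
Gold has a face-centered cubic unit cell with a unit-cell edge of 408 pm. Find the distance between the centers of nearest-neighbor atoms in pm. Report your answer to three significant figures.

In an FCC structure, atoms touch along the face diagonal, so √2·a = 4r; the nearest-neighbor distance equals 2r = 0.7071·a.
d = 0.7071 × 408 = 288 pm.

288 pm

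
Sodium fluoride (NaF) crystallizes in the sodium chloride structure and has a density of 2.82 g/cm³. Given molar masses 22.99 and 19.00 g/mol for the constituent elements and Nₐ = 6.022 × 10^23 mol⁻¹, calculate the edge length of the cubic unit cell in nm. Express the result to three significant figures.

0.462 nm

M(NaF) = 41.99 g/mol; Z = 4 formula units per cell.
a³ = Z·M/(N_A·ρ) = 4 × 41.99 / (6.022 × 10²³ × 2.82) = 9.890 × 10^-23 cm³, so a = 4.625 × 10^-8 cm = 0.462 nm.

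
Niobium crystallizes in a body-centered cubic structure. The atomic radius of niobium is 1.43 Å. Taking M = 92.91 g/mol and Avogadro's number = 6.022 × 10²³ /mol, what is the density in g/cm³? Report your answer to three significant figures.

8.57 g/cm³

In a BCC lattice, atoms touch along the body diagonal, so √3·a = 4r, giving a = 3.302 Å = 3.302 × 10^-8 cm.
With Z = 2, ρ = Z·M/(N_A·a³) = 2 × 92.91 / (6.022 × 10²³ × 3.602 × 10^-23) = 8.567 g/cm³.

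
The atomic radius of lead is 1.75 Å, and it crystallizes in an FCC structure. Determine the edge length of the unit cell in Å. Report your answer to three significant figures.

In an FCC lattice, atoms touch along the face diagonal, so √2·a = 4r.
a = 4r/√2 = 4 × 1.75 / 1.4142 = 4.95 Å.

4.95 Å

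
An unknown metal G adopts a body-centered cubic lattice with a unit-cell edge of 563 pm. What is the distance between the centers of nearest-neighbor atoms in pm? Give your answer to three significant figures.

488 pm

In a BCC structure, atoms touch along the body diagonal, so √3·a = 4r; the nearest-neighbor distance equals 2r = 0.8660·a.
d = 0.8660 × 563 = 488 pm.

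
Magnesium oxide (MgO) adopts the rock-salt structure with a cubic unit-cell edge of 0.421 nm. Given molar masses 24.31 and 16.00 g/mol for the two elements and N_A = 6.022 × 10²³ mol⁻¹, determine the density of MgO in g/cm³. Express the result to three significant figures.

The rock-salt structure contains Z = 4 formula units per cell; M(MgO) = 24.31 + 16.00 = 40.31 g/mol.
a³ = (4.210 × 10^-8 cm)³ = 7.462 × 10^-23 cm³.
ρ = 4 × 40.31 / (6.022 × 10²³ × 7.462 × 10^-23) = 3.588 g/cm³.

3.59 g/cm³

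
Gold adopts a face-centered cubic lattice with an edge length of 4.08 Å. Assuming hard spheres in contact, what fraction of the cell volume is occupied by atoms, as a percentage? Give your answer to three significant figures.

In an FCC lattice atoms touch along the face diagonal, so √2·a = 4r, so r = 0.3536a = 1.442 Å.
Packing fraction = Z·(4/3)πr³ / a³ = 4 × (4/3)π × (1.442)³ / (4.08)³ = 0.7405 = 74.0%.

74.0%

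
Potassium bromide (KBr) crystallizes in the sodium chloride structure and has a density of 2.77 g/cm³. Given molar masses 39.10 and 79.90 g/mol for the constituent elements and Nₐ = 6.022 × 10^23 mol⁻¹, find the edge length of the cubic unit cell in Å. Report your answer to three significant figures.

M(KBr) = 119.0 g/mol; Z = 4 formula units per cell.
a³ = Z·M/(N_A·ρ) = 4 × 119.0 / (6.022 × 10²³ × 2.77) = 2.854 × 10^-22 cm³, so a = 6.584 × 10^-8 cm = 6.58 Å.

6.58 Å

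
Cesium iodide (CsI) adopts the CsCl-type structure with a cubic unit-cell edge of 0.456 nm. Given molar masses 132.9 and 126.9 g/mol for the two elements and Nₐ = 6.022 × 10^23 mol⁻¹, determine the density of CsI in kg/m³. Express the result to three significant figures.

The CsCl-type structure contains Z = 1 formula unit per cell; M(CsI) = 132.9 + 126.9 = 259.8 g/mol.
a³ = (4.560 × 10^-8 cm)³ = 9.482 × 10^-23 cm³.
ρ = 1 × 259.8 / (6.022 × 10²³ × 9.482 × 10^-23) = 4.550 g/cm³ = 4550 kg/m³.

4550 kg/m³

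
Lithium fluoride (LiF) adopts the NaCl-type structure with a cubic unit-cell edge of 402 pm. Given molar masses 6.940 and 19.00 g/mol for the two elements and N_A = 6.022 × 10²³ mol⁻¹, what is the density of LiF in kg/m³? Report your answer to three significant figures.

The NaCl-type structure contains Z = 4 formula units per cell; M(LiF) = 6.940 + 19.00 = 25.94 g/mol.
a³ = (4.020 × 10^-8 cm)³ = 6.496 × 10^-23 cm³.
ρ = 4 × 25.94 / (6.022 × 10²³ × 6.496 × 10^-23) = 2.652 g/cm³ = 2650 kg/m³.

2650 kg/m³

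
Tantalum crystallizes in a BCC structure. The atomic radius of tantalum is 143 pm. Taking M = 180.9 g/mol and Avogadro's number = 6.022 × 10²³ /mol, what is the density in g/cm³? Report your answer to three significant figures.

16.7 g/cm³

In a BCC lattice, atoms touch along the body diagonal, so √3·a = 4r, giving a = 330.2 pm = 3.302 × 10^-8 cm.
With Z = 2, ρ = Z·M/(N_A·a³) = 2 × 180.9 / (6.022 × 10²³ × 3.602 × 10^-23) = 16.68 g/cm³.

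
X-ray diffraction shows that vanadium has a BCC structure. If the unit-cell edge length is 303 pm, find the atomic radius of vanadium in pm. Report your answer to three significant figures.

In a BCC lattice, atoms touch along the body diagonal, so √3·a = 4r.
r = √3·a/4 = 1.7321 × 303 / 4 = 131 pm.

131 pm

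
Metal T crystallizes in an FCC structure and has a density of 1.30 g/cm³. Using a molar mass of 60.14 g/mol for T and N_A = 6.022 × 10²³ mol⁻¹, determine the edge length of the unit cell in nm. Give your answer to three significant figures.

With Z = 4 atoms per FCC cell, a³ = Z·M/(N_A·ρ) = 4 × 60.14 / (6.022 × 10²³ × 1.300 g/cm³) = 3.073 × 10^-22 cm³.
a = (3.073 × 10^-22)^(1/3) = 6.748 × 10^-8 cm = 0.675 nm.

0.675 nm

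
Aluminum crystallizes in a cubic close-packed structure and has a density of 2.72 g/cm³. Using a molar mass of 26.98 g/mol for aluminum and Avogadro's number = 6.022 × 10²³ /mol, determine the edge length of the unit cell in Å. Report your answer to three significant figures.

4.04 Å

With Z = 4 atoms per FCC cell, a³ = Z·M/(N_A·ρ) = 4 × 26.98 / (6.022 × 10²³ × 2.720 g/cm³) = 6.589 × 10^-23 cm³.
a = (6.589 × 10^-23)^(1/3) = 4.039 × 10^-8 cm = 4.04 Å.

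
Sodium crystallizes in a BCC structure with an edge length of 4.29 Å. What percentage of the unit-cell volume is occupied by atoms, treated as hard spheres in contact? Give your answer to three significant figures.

68.0%

In a BCC lattice atoms touch along the body diagonal, so √3·a = 4r, so r = 0.4330a = 1.858 Å.
Packing fraction = Z·(4/3)πr³ / a³ = 2 × (4/3)π × (1.858)³ / (4.29)³ = 0.6802 = 68.0%.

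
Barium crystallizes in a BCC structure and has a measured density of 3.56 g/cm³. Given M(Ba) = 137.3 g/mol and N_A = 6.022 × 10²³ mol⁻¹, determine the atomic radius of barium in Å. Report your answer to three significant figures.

2.18 Å

For a BCC cell (Z = 2), a³ = Z·M/(N_A·ρ) = 2 × 137.3 / (6.022 × 10²³ × 3.560) = 1.281 × 10^-22 cm³, so a = 5.041 × 10^-8 cm = 5.041 Å.
Atoms touch along the body diagonal, so √3·a = 4r, so r = 0.4330 × a = 2.18 Å.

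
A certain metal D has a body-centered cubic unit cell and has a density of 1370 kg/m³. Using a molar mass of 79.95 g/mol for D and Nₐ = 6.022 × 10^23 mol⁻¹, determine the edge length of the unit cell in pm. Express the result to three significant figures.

579 pm

With Z = 2 atoms per BCC cell, a³ = Z·M/(N_A·ρ) = 2 × 79.95 / (6.022 × 10²³ × 1.370 g/cm³) = 1.938 × 10^-22 cm³.
a = (1.938 × 10^-22)^(1/3) = 5.787 × 10^-8 cm = 579 pm.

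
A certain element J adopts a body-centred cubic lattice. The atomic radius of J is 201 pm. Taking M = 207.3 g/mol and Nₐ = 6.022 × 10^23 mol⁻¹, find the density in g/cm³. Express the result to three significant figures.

In a BCC lattice, atoms touch along the body diagonal, so √3·a = 4r, giving a = 464.2 pm = 4.642 × 10^-8 cm.
With Z = 2, ρ = Z·M/(N_A·a³) = 2 × 207.3 / (6.022 × 10²³ × 1.000 × 10^-22) = 6.883 g/cm³.

6.88 g/cm³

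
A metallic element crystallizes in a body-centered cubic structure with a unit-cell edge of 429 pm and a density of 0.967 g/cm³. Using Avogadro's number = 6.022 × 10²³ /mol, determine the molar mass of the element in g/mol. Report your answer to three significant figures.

A BCC cell has Z = 2 atoms; a = 4.290 × 10^-8 cm.
M = ρ·N_A·a³/Z = 0.967 × 6.022 × 10²³ × 7.895 × 10^-23 / 2 = 23.0 g/mol.

23.0 g/mol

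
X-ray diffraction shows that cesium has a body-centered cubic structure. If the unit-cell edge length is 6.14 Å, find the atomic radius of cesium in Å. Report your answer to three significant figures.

In a BCC lattice, atoms touch along the body diagonal, so √3·a = 4r.
r = √3·a/4 = 1.7321 × 6.14 / 4 = 2.66 Å.

2.66 Å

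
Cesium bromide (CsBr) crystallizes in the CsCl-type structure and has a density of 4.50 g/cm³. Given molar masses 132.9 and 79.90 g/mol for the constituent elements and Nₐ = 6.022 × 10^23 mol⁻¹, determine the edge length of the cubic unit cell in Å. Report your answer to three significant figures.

M(CsBr) = 212.8 g/mol; Z = 1 formula unit per cell.
a³ = Z·M/(N_A·ρ) = 1 × 212.8 / (6.022 × 10²³ × 4.50) = 7.853 × 10^-23 cm³, so a = 4.282 × 10^-8 cm = 4.28 Å.

4.28 Å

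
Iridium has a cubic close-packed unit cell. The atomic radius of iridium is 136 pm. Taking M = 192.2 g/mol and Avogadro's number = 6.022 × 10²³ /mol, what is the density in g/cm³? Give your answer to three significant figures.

In an FCC lattice, atoms touch along the face diagonal, so √2·a = 4r, giving a = 384.7 pm = 3.847 × 10^-8 cm.
With Z = 4, ρ = Z·M/(N_A·a³) = 4 × 192.2 / (6.022 × 10²³ × 5.692 × 10^-23) = 22.43 g/cm³.

22.4 g/cm³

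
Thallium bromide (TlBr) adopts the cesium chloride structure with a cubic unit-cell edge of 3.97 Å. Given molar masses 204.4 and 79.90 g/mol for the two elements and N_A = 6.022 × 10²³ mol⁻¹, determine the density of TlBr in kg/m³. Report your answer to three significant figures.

7550 kg/m³

The cesium chloride structure contains Z = 1 formula unit per cell; M(TlBr) = 204.4 + 79.90 = 284.3 g/mol.
a³ = (3.970 × 10^-8 cm)³ = 6.257 × 10^-23 cm³.
ρ = 1 × 284.3 / (6.022 × 10²³ × 6.257 × 10^-23) = 7.545 g/cm³ = 7550 kg/m³.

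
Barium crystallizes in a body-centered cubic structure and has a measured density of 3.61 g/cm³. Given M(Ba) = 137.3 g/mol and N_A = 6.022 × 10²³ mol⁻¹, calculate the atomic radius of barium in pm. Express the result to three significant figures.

217 pm

For a BCC cell (Z = 2), a³ = Z·M/(N_A·ρ) = 2 × 137.3 / (6.022 × 10²³ × 3.610) = 1.263 × 10^-22 cm³, so a = 5.017 × 10^-8 cm = 501.7 pm.
Atoms touch along the body diagonal, so √3·a = 4r, so r = 0.4330 × a = 217 pm.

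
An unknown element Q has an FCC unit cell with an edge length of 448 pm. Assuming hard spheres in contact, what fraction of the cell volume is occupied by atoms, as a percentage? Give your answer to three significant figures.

74.0%

In an FCC lattice atoms touch along the face diagonal, so √2·a = 4r, so r = 0.3536a = 158.4 pm.
Packing fraction = Z·(4/3)πr³ / a³ = 4 × (4/3)π × (158.4)³ / (448)³ = 0.7405 = 74.0%.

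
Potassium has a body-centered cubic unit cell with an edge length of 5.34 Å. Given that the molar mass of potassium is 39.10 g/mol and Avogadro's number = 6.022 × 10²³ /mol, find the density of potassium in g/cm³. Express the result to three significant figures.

0.853 g/cm³

A BCC unit cell contains Z = 2 atoms.
Cell volume: a³ = (5.34 Å)³ = (5.340 × 10^-8 cm)³ = 1.523 × 10^-22 cm³.
ρ = Z·M/(N_A·a³) = 2 × 39.10 / (6.022 × 10²³ × 1.523 × 10^-22) = 0.8528 g/cm³.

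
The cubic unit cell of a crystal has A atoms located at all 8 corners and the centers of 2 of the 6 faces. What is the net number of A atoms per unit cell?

2

Corner atoms are shared by 8 cells (1/8 each), face atoms by 2 (1/2 each).
Net atoms = 8 × 1/8 + 2 × 1/2 = 1 + 1 = 2.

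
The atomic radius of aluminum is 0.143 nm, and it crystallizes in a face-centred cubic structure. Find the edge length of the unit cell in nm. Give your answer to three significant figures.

0.404 nm

In an FCC lattice, atoms touch along the face diagonal, so √2·a = 4r.
a = 4r/√2 = 4 × 0.143 / 1.4142 = 0.404 nm.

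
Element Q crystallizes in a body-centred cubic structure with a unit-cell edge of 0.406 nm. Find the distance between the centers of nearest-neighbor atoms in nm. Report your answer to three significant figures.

0.352 nm

In a BCC structure, atoms touch along the body diagonal, so √3·a = 4r; the nearest-neighbor distance equals 2r = 0.8660·a.
d = 0.8660 × 0.406 = 0.352 nm.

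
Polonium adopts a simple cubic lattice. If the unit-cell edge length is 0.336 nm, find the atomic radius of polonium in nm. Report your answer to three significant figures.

In a simple cubic lattice, atoms touch along the cell edge, so a = 2r.
r = a/2 = 0.336/2 = 0.168 nm.

0.168 nm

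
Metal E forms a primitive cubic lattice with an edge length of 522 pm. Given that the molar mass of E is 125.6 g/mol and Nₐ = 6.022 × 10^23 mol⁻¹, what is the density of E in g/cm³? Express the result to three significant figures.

1.47 g/cm³

A simple cubic unit cell contains Z = 1 atom.
Cell volume: a³ = (522 pm)³ = (5.220 × 10^-8 cm)³ = 1.422 × 10^-22 cm³.
ρ = Z·M/(N_A·a³) = 1 × 125.6 / (6.022 × 10²³ × 1.422 × 10^-22) = 1.466 g/cm³.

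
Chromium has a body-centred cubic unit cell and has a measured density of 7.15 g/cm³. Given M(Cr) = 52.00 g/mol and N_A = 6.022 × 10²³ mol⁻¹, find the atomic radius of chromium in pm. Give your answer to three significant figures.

125 pm

For a BCC cell (Z = 2), a³ = Z·M/(N_A·ρ) = 2 × 52.00 / (6.022 × 10²³ × 7.150) = 2.415 × 10^-23 cm³, so a = 2.891 × 10^-8 cm = 289.1 pm.
Atoms touch along the body diagonal, so √3·a = 4r, so r = 0.4330 × a = 125 pm.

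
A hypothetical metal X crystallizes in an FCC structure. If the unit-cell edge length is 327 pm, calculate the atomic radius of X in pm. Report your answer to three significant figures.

In an FCC lattice, atoms touch along the face diagonal, so √2·a = 4r.
r = √2·a/4 = 1.4142 × 327 / 4 = 116 pm.

116 pm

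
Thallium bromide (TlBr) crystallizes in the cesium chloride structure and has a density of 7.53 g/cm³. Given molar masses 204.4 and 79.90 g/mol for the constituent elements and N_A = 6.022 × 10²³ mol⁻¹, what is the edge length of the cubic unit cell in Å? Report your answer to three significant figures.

M(TlBr) = 284.3 g/mol; Z = 1 formula unit per cell.
a³ = Z·M/(N_A·ρ) = 1 × 284.3 / (6.022 × 10²³ × 7.53) = 6.270 × 10^-23 cm³, so a = 3.973 × 10^-8 cm = 3.97 Å.

3.97 Å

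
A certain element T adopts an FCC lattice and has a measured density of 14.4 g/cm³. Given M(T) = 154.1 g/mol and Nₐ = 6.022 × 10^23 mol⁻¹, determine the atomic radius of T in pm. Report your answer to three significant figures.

For an FCC cell (Z = 4), a³ = Z·M/(N_A·ρ) = 4 × 154.1 / (6.022 × 10²³ × 14.40) = 7.108 × 10^-23 cm³, so a = 4.142 × 10^-8 cm = 414.2 pm.
Atoms touch along the face diagonal, so √2·a = 4r, so r = 0.3536 × a = 146 pm.

146 pm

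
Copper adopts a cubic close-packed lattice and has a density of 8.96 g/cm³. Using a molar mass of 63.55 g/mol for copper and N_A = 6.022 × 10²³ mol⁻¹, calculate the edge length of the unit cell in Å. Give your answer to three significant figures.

With Z = 4 atoms per FCC cell, a³ = Z·M/(N_A·ρ) = 4 × 63.55 / (6.022 × 10²³ × 8.960 g/cm³) = 4.711 × 10^-23 cm³.
a = (4.711 × 10^-23)^(1/3) = 3.612 × 10^-8 cm = 3.61 Å.

3.61 Å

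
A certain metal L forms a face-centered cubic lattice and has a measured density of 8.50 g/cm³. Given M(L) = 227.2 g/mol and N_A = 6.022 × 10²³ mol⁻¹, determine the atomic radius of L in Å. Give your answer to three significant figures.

1.99 Å

For an FCC cell (Z = 4), a³ = Z·M/(N_A·ρ) = 4 × 227.2 / (6.022 × 10²³ × 8.500) = 1.775 × 10^-22 cm³, so a = 5.620 × 10^-8 cm = 5.620 Å.
Atoms touch along the face diagonal, so √2·a = 4r, so r = 0.3536 × a = 1.99 Å.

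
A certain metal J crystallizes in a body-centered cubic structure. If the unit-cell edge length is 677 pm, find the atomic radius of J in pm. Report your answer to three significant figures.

In a BCC lattice, atoms touch along the body diagonal, so √3·a = 4r.
r = √3·a/4 = 1.7321 × 677 / 4 = 293 pm.

293 pm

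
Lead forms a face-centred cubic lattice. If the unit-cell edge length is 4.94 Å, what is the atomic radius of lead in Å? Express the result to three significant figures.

1.75 Å

In an FCC lattice, atoms touch along the face diagonal, so √2·a = 4r.
r = √2·a/4 = 1.4142 × 4.94 / 4 = 1.75 Å.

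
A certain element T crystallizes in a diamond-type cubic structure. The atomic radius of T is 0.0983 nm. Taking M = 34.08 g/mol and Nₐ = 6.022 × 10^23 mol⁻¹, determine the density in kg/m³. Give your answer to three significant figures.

4840 kg/m³

In a diamond cubic lattice, nearest neighbors lie along the body diagonal with √3·a = 8r, giving a = 0.4540 nm = 4.540 × 10^-8 cm.
With Z = 8, ρ = Z·M/(N_A·a³) = 8 × 34.08 / (6.022 × 10²³ × 9.359 × 10^-23) = 4.837 g/cm³ = 4840 kg/m³.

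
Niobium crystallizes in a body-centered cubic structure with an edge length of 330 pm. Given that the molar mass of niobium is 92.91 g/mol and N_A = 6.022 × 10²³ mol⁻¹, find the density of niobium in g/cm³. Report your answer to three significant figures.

A BCC unit cell contains Z = 2 atoms.
Cell volume: a³ = (330 pm)³ = (3.300 × 10^-8 cm)³ = 3.594 × 10^-23 cm³.
ρ = Z·M/(N_A·a³) = 2 × 92.91 / (6.022 × 10²³ × 3.594 × 10^-23) = 8.586 g/cm³.

8.59 g/cm³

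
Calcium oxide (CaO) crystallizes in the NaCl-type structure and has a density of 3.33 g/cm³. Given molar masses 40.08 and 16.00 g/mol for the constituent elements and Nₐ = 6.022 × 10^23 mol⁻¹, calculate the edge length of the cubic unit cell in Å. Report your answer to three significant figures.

4.82 Å

M(CaO) = 56.08 g/mol; Z = 4 formula units per cell.
a³ = Z·M/(N_A·ρ) = 4 × 56.08 / (6.022 × 10²³ × 3.33) = 1.119 × 10^-22 cm³, so a = 4.818 × 10^-8 cm = 4.82 Å.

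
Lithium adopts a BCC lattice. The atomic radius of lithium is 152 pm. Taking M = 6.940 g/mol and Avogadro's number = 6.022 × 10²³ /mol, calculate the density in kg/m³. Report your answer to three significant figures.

In a BCC lattice, atoms touch along the body diagonal, so √3·a = 4r, giving a = 351.0 pm = 3.510 × 10^-8 cm.
With Z = 2, ρ = Z·M/(N_A·a³) = 2 × 6.940 / (6.022 × 10²³ × 4.325 × 10^-23) = 0.5329 g/cm³ = 533 kg/m³.

533 kg/m³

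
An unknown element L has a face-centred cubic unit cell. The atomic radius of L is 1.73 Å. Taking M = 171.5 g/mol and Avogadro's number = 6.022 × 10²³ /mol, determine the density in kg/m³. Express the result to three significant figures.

9720 kg/m³

In an FCC lattice, atoms touch along the face diagonal, so √2·a = 4r, giving a = 4.893 Å = 4.893 × 10^-8 cm.
With Z = 4, ρ = Z·M/(N_A·a³) = 4 × 171.5 / (6.022 × 10²³ × 1.172 × 10^-22) = 9.723 g/cm³ = 9720 kg/m³.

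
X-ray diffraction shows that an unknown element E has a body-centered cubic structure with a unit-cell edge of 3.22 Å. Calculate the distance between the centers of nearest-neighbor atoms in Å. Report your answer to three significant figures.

2.79 Å

In a BCC structure, atoms touch along the body diagonal, so √3·a = 4r; the nearest-neighbor distance equals 2r = 0.8660·a.
d = 0.8660 × 3.22 = 2.79 Å.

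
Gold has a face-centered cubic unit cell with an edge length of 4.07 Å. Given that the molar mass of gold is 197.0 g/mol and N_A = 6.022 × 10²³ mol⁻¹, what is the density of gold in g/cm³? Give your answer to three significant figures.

19.4 g/cm³

An FCC unit cell contains Z = 4 atoms.
Cell volume: a³ = (4.07 Å)³ = (4.070 × 10^-8 cm)³ = 6.742 × 10^-23 cm³.
ρ = Z·M/(N_A·a³) = 4 × 197.0 / (6.022 × 10²³ × 6.742 × 10^-23) = 19.41 g/cm³.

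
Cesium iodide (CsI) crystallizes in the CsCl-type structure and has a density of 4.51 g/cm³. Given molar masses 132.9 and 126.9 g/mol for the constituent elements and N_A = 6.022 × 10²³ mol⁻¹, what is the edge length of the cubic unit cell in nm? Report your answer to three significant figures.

0.457 nm

M(CsI) = 259.8 g/mol; Z = 1 formula unit per cell.
a³ = Z·M/(N_A·ρ) = 1 × 259.8 / (6.022 × 10²³ × 4.51) = 9.566 × 10^-23 cm³, so a = 4.573 × 10^-8 cm = 0.457 nm.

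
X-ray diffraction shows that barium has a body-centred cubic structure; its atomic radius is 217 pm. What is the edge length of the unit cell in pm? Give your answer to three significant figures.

In a BCC lattice, atoms touch along the body diagonal, so √3·a = 4r.
a = 4r/√3 = 4 × 217 / 1.7321 = 501 pm.

501 pm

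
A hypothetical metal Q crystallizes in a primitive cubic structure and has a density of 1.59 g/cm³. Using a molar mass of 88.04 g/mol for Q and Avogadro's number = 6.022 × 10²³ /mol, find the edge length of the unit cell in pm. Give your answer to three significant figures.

451 pm

With Z = 1 atom per simple cubic cell, a³ = Z·M/(N_A·ρ) = 1 × 88.04 / (6.022 × 10²³ × 1.590 g/cm³) = 9.195 × 10^-23 cm³.
a = (9.195 × 10^-23)^(1/3) = 4.514 × 10^-8 cm = 451 pm.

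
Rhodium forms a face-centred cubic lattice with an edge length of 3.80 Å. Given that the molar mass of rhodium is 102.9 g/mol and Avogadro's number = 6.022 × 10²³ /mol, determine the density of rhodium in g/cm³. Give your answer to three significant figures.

An FCC unit cell contains Z = 4 atoms.
Cell volume: a³ = (3.80 Å)³ = (3.800 × 10^-8 cm)³ = 5.487 × 10^-23 cm³.
ρ = Z·M/(N_A·a³) = 4 × 102.9 / (6.022 × 10²³ × 5.487 × 10^-23) = 12.46 g/cm³.

12.5 g/cm³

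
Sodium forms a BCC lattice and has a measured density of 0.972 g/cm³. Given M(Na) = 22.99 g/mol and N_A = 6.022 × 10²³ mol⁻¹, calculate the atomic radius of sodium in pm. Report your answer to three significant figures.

185 pm

For a BCC cell (Z = 2), a³ = Z·M/(N_A·ρ) = 2 × 22.99 / (6.022 × 10²³ × 0.9720) = 7.855 × 10^-23 cm³, so a = 4.283 × 10^-8 cm = 428.3 pm.
Atoms touch along the body diagonal, so √3·a = 4r, so r = 0.4330 × a = 185 pm.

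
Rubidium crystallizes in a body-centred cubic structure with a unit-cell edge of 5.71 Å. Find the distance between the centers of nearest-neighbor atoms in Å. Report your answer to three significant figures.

In a BCC structure, atoms touch along the body diagonal, so √3·a = 4r; the nearest-neighbor distance equals 2r = 0.8660·a.
d = 0.8660 × 5.71 = 4.95 Å.

4.95 Å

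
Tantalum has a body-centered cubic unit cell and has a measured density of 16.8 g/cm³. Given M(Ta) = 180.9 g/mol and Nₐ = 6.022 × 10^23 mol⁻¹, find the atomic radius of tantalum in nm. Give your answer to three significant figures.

For a BCC cell (Z = 2), a³ = Z·M/(N_A·ρ) = 2 × 180.9 / (6.022 × 10²³ × 16.80) = 3.576 × 10^-23 cm³, so a = 3.295 × 10^-8 cm = 0.3295 nm.
Atoms touch along the body diagonal, so √3·a = 4r, so r = 0.4330 × a = 0.143 nm.

0.143 nm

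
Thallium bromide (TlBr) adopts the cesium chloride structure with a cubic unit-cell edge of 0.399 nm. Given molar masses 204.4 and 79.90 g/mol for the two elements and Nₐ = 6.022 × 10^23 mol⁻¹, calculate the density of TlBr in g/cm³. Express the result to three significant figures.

The cesium chloride structure contains Z = 1 formula unit per cell; M(TlBr) = 204.4 + 79.90 = 284.3 g/mol.
a³ = (3.990 × 10^-8 cm)³ = 6.352 × 10^-23 cm³.
ρ = 1 × 284.3 / (6.022 × 10²³ × 6.352 × 10^-23) = 7.432 g/cm³.

7.43 g/cm³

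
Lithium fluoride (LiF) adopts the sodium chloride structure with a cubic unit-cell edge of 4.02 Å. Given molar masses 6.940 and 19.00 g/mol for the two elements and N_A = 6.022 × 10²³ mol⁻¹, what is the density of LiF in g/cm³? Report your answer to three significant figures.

The sodium chloride structure contains Z = 4 formula units per cell; M(LiF) = 6.940 + 19.00 = 25.94 g/mol.
a³ = (4.020 × 10^-8 cm)³ = 6.496 × 10^-23 cm³.
ρ = 4 × 25.94 / (6.022 × 10²³ × 6.496 × 10^-23) = 2.652 g/cm³.

2.65 g/cm³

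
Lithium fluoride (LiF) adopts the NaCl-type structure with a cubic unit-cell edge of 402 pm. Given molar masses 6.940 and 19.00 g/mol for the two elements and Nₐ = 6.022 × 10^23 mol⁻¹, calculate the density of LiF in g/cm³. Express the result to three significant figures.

2.65 g/cm³

The NaCl-type structure contains Z = 4 formula units per cell; M(LiF) = 6.940 + 19.00 = 25.94 g/mol.
a³ = (4.020 × 10^-8 cm)³ = 6.496 × 10^-23 cm³.
ρ = 4 × 25.94 / (6.022 × 10²³ × 6.496 × 10^-23) = 2.652 g/cm³.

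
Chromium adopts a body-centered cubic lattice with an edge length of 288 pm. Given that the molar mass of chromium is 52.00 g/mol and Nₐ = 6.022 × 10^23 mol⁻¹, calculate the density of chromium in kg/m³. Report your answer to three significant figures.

7230 kg/m³

A BCC unit cell contains Z = 2 atoms.
Cell volume: a³ = (288 pm)³ = (2.880 × 10^-8 cm)³ = 2.389 × 10^-23 cm³.
ρ = Z·M/(N_A·a³) = 2 × 52.00 / (6.022 × 10²³ × 2.389 × 10^-23) = 7.230 g/cm³ = 7230 kg/m³.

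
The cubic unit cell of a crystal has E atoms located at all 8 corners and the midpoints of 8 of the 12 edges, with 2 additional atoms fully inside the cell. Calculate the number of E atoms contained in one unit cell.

5

Corner atoms are shared by 8 cells (1/8 each), edge atoms by 4 (1/4 each), interior atoms are unshared.
Net atoms = 8 × 1/8 + 8 × 1/4 + 2 = 1 + 2 + 2 = 5.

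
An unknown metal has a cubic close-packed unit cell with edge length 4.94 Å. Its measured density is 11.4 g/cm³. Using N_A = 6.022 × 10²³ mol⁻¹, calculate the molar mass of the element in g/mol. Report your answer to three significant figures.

207 g/mol

An FCC cell has Z = 4 atoms; a = 4.940 × 10^-8 cm.
M = ρ·N_A·a³/Z = 11.4 × 6.022 × 10²³ × 1.206 × 10^-22 / 4 = 207 g/mol.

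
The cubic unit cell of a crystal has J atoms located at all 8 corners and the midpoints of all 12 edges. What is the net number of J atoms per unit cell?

4

Corner atoms are shared by 8 cells (1/8 each), edge atoms by 4 (1/4 each).
Net atoms = 8 × 1/8 + 12 × 1/4 = 1 + 3 = 4.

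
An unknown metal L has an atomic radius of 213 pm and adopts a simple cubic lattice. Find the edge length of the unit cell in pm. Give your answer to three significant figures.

426 pm

In a simple cubic lattice, atoms touch along the cell edge, so a = 2r.
a = 2r = 2 × 213 = 426 pm.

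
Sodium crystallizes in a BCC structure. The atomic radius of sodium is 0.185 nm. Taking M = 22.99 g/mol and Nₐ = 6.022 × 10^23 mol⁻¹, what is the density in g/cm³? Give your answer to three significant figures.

0.979 g/cm³

In a BCC lattice, atoms touch along the body diagonal, so √3·a = 4r, giving a = 0.4272 nm = 4.272 × 10^-8 cm.
With Z = 2, ρ = Z·M/(N_A·a³) = 2 × 22.99 / (6.022 × 10²³ × 7.799 × 10^-23) = 0.9791 g/cm³.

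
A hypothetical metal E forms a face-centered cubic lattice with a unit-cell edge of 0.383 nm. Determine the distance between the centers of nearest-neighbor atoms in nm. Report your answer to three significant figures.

In an FCC structure, atoms touch along the face diagonal, so √2·a = 4r; the nearest-neighbor distance equals 2r = 0.7071·a.
d = 0.7071 × 0.383 = 0.271 nm.

0.271 nm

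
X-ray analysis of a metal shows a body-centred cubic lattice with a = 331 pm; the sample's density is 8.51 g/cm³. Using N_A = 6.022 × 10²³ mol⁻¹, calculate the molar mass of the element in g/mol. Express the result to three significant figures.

92.9 g/mol

A BCC cell has Z = 2 atoms; a = 3.310 × 10^-8 cm.
M = ρ·N_A·a³/Z = 8.51 × 6.022 × 10²³ × 3.626 × 10^-23 / 2 = 92.9 g/mol.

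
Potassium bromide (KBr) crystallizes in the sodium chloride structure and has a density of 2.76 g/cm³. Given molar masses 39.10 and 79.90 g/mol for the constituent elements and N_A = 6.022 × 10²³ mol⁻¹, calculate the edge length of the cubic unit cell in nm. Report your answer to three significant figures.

M(KBr) = 119.0 g/mol; Z = 4 formula units per cell.
a³ = Z·M/(N_A·ρ) = 4 × 119.0 / (6.022 × 10²³ × 2.76) = 2.864 × 10^-22 cm³, so a = 6.592 × 10^-8 cm = 0.659 nm.

0.659 nm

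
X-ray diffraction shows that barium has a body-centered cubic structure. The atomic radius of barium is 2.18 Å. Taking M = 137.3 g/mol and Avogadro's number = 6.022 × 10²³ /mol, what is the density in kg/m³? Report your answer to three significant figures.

3570 kg/m³

In a BCC lattice, atoms touch along the body diagonal, so √3·a = 4r, giving a = 5.034 Å = 5.034 × 10^-8 cm.
With Z = 2, ρ = Z·M/(N_A·a³) = 2 × 137.3 / (6.022 × 10²³ × 1.276 × 10^-22) = 3.573 g/cm³ = 3570 kg/m³.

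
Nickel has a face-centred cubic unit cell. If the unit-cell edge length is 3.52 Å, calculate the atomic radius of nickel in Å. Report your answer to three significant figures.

In an FCC lattice, atoms touch along the face diagonal, so √2·a = 4r.
r = √2·a/4 = 1.4142 × 3.52 / 4 = 1.24 Å.

1.24 Å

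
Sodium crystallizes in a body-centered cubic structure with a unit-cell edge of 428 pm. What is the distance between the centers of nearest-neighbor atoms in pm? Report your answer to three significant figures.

371 pm

In a BCC structure, atoms touch along the body diagonal, so √3·a = 4r; the nearest-neighbor distance equals 2r = 0.8660·a.
d = 0.8660 × 428 = 371 pm.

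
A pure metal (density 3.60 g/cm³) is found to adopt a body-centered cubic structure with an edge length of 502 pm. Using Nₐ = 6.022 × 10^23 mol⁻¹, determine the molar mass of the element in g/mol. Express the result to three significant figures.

A BCC cell has Z = 2 atoms; a = 5.020 × 10^-8 cm.
M = ρ·N_A·a³/Z = 3.60 × 6.022 × 10²³ × 1.265 × 10^-22 / 2 = 137 g/mol.

137 g/mol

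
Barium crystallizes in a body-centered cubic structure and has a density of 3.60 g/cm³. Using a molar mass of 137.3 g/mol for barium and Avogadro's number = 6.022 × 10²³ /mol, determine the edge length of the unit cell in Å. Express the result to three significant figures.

With Z = 2 atoms per BCC cell, a³ = Z·M/(N_A·ρ) = 2 × 137.3 / (6.022 × 10²³ × 3.600 g/cm³) = 1.267 × 10^-22 cm³.
a = (1.267 × 10^-22)^(1/3) = 5.022 × 10^-8 cm = 5.02 Å.

5.02 Å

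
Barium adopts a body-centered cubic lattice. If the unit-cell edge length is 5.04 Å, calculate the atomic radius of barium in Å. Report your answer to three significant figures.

2.18 Å

In a BCC lattice, atoms touch along the body diagonal, so √3·a = 4r.
r = √3·a/4 = 1.7321 × 5.04 / 4 = 2.18 Å.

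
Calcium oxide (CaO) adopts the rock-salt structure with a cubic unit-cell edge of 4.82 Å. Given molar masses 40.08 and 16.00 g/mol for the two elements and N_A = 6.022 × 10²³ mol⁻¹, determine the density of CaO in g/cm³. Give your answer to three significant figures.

The rock-salt structure contains Z = 4 formula units per cell; M(CaO) = 40.08 + 16.00 = 56.08 g/mol.
a³ = (4.820 × 10^-8 cm)³ = 1.120 × 10^-22 cm³.
ρ = 4 × 56.08 / (6.022 × 10²³ × 1.120 × 10^-22) = 3.326 g/cm³.

3.33 g/cm³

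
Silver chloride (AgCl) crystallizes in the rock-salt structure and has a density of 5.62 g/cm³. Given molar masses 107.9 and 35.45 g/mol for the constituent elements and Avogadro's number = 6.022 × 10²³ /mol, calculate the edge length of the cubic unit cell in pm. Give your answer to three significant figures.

553 pm

M(AgCl) = 143.35 g/mol; Z = 4 formula units per cell.
a³ = Z·M/(N_A·ρ) = 4 × 143.35 / (6.022 × 10²³ × 5.62) = 1.694 × 10^-22 cm³, so a = 5.533 × 10^-8 cm = 553 pm.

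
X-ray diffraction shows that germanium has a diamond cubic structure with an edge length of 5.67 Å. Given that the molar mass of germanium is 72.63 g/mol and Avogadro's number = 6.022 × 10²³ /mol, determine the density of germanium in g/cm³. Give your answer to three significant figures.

A diamond cubic unit cell contains Z = 8 atoms.
Cell volume: a³ = (5.67 Å)³ = (5.670 × 10^-8 cm)³ = 1.823 × 10^-22 cm³.
ρ = Z·M/(N_A·a³) = 8 × 72.63 / (6.022 × 10²³ × 1.823 × 10^-22) = 5.293 g/cm³.

5.29 g/cm³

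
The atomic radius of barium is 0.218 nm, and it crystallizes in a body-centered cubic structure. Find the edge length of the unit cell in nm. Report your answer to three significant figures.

In a BCC lattice, atoms touch along the body diagonal, so √3·a = 4r.
a = 4r/√3 = 4 × 0.218 / 1.7321 = 0.503 nm.

0.503 nm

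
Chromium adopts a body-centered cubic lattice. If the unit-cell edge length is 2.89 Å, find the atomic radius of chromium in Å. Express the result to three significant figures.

In a BCC lattice, atoms touch along the body diagonal, so √3·a = 4r.
r = √3·a/4 = 1.7321 × 2.89 / 4 = 1.25 Å.

1.25 Å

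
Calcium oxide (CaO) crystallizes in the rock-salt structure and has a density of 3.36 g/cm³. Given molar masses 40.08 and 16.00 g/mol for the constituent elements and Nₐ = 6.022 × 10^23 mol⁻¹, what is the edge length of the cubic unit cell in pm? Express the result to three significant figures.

480 pm

M(CaO) = 56.08 g/mol; Z = 4 formula units per cell.
a³ = Z·M/(N_A·ρ) = 4 × 56.08 / (6.022 × 10²³ × 3.36) = 1.109 × 10^-22 cm³, so a = 4.804 × 10^-8 cm = 480 pm.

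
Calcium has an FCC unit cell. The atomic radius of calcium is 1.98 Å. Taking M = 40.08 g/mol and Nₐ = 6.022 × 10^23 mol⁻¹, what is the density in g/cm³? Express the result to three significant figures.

1.52 g/cm³

In an FCC lattice, atoms touch along the face diagonal, so √2·a = 4r, giving a = 5.600 Å = 5.600 × 10^-8 cm.
With Z = 4, ρ = Z·M/(N_A·a³) = 4 × 40.08 / (6.022 × 10²³ × 1.756 × 10^-22) = 1.516 g/cm³.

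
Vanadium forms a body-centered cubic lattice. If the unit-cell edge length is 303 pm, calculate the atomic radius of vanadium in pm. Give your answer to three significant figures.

In a BCC lattice, atoms touch along the body diagonal, so √3·a = 4r.
r = √3·a/4 = 1.7321 × 303 / 4 = 131 pm.

131 pm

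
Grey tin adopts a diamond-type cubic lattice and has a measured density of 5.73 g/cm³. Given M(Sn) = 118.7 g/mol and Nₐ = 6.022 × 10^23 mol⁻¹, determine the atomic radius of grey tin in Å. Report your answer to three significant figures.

For a diamond cubic cell (Z = 8), a³ = Z·M/(N_A·ρ) = 8 × 118.7 / (6.022 × 10²³ × 5.730) = 2.752 × 10^-22 cm³, so a = 6.505 × 10^-8 cm = 6.505 Å.
Nearest neighbors lie along the body diagonal with √3·a = 8r, so r = 0.2165 × a = 1.41 Å.

1.41 Å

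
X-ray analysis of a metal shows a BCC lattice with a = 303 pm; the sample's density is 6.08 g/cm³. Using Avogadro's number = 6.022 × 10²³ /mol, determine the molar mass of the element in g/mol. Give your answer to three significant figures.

50.9 g/mol

A BCC cell has Z = 2 atoms; a = 3.030 × 10^-8 cm.
M = ρ·N_A·a³/Z = 6.08 × 6.022 × 10²³ × 2.782 × 10^-23 / 2 = 50.9 g/mol.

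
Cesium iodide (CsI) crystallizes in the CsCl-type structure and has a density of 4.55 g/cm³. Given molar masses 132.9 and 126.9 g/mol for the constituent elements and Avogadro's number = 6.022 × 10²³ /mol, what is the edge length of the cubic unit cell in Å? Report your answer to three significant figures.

M(CsI) = 259.8 g/mol; Z = 1 formula unit per cell.
a³ = Z·M/(N_A·ρ) = 1 × 259.8 / (6.022 × 10²³ × 4.55) = 9.482 × 10^-23 cm³, so a = 4.560 × 10^-8 cm = 4.56 Å.

4.56 Å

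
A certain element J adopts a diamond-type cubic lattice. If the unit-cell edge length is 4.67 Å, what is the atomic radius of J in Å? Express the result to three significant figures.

1.01 Å

In a diamond cubic lattice, nearest neighbors lie along the body diagonal with √3·a = 8r.
r = √3·a/8 = 1.7321 × 4.67 / 8 = 1.01 Å.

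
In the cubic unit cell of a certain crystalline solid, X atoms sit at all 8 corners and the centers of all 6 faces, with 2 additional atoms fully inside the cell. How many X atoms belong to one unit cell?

6

Corner atoms are shared by 8 cells (1/8 each), face atoms by 2 (1/2 each), interior atoms are unshared.
Net atoms = 8 × 1/8 + 6 × 1/2 + 2 = 1 + 3 + 2 = 6.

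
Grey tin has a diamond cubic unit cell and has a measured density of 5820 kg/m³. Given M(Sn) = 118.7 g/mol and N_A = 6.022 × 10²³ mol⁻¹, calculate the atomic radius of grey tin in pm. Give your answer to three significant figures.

140 pm

For a diamond cubic cell (Z = 8), a³ = Z·M/(N_A·ρ) = 8 × 118.7 / (6.022 × 10²³ × 5.820) = 2.709 × 10^-22 cm³, so a = 6.471 × 10^-8 cm = 647.1 pm.
Nearest neighbors lie along the body diagonal with √3·a = 8r, so r = 0.2165 × a = 140 pm.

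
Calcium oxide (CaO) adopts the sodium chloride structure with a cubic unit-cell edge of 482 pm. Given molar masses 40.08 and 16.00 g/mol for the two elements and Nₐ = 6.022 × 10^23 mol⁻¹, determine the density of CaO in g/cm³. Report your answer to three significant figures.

3.33 g/cm³

The sodium chloride structure contains Z = 4 formula units per cell; M(CaO) = 40.08 + 16.00 = 56.08 g/mol.
a³ = (4.820 × 10^-8 cm)³ = 1.120 × 10^-22 cm³.
ρ = 4 × 56.08 / (6.022 × 10²³ × 1.120 × 10^-22) = 3.326 g/cm³.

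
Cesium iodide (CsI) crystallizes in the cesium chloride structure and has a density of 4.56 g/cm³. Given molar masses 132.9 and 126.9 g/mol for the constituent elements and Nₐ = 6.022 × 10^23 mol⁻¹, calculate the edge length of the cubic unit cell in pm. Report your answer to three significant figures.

M(CsI) = 259.8 g/mol; Z = 1 formula unit per cell.
a³ = Z·M/(N_A·ρ) = 1 × 259.8 / (6.022 × 10²³ × 4.56) = 9.461 × 10^-23 cm³, so a = 4.557 × 10^-8 cm = 456 pm.

456 pm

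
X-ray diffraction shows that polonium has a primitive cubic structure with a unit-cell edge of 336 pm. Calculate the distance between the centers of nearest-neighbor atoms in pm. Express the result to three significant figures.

In a simple cubic structure, atoms touch along the cell edge, so a = 2r; the nearest-neighbor distance equals 2r = 1.000·a.
d = 1.000 × 336 = 336 pm.

336 pm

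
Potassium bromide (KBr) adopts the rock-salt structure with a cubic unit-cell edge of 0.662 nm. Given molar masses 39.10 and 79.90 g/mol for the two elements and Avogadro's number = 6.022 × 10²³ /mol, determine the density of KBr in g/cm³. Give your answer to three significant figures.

The rock-salt structure contains Z = 4 formula units per cell; M(KBr) = 39.10 + 79.90 = 119.0 g/mol.
a³ = (6.620 × 10^-8 cm)³ = 2.901 × 10^-22 cm³.
ρ = 4 × 119.0 / (6.022 × 10²³ × 2.901 × 10^-22) = 2.725 g/cm³.

2.72 g/cm³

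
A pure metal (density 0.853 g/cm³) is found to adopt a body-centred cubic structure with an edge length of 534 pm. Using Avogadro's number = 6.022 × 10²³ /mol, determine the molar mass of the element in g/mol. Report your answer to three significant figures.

39.1 g/mol

A BCC cell has Z = 2 atoms; a = 5.340 × 10^-8 cm.
M = ρ·N_A·a³/Z = 0.853 × 6.022 × 10²³ × 1.523 × 10^-22 / 2 = 39.1 g/mol.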